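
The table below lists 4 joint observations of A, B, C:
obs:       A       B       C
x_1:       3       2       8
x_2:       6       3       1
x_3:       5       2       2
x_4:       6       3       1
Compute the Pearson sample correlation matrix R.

Step 1 — column means:
  mean(A) = (3 + 6 + 5 + 6) / 4 = 20/4 = 5
  mean(B) = (2 + 3 + 2 + 3) / 4 = 10/4 = 2.5
  mean(C) = (8 + 1 + 2 + 1) / 4 = 12/4 = 3

Step 2 — sample variances and covariances s[i,j] = (1/(n-1)) · Σ_k (x_{k,i} - mean_i) · (x_{k,j} - mean_j), with n-1 = 3:
  s[A,A] = ((-2)·(-2) + (1)·(1) + (0)·(0) + (1)·(1)) / 3 = 6/3 = 2
  s[A,B] = ((-2)·(-0.5) + (1)·(0.5) + (0)·(-0.5) + (1)·(0.5)) / 3 = 2/3 = 0.6667
  s[A,C] = ((-2)·(5) + (1)·(-2) + (0)·(-1) + (1)·(-2)) / 3 = -14/3 = -4.6667
  s[B,B] = ((-0.5)·(-0.5) + (0.5)·(0.5) + (-0.5)·(-0.5) + (0.5)·(0.5)) / 3 = 1/3 = 0.3333
  s[B,C] = ((-0.5)·(5) + (0.5)·(-2) + (-0.5)·(-1) + (0.5)·(-2)) / 3 = -4/3 = -1.3333
  s[C,C] = ((5)·(5) + (-2)·(-2) + (-1)·(-1) + (-2)·(-2)) / 3 = 34/3 = 11.3333
  Sample standard deviations s_i = √(s[i,i]):
  s(A) = √(2) = 1.4142
  s(B) = √(0.3333) = 0.5774
  s(C) = √(11.3333) = 3.3665

Step 3 — r_{ij} = s_{ij} / (s_i · s_j):
  r[A,A] = 1 (diagonal).
  r[A,B] = 0.6667 / (1.4142 · 0.5774) = 0.6667 / 0.8165 = 0.8165
  r[A,C] = -4.6667 / (1.4142 · 3.3665) = -4.6667 / 4.761 = -0.9802
  r[B,B] = 1 (diagonal).
  r[B,C] = -1.3333 / (0.5774 · 3.3665) = -1.3333 / 1.9437 = -0.686
  r[C,C] = 1 (diagonal).

R is symmetric with unit diagonal. Assembling:

R = [[1, 0.8165, -0.9802],
 [0.8165, 1, -0.686],
 [-0.9802, -0.686, 1]]


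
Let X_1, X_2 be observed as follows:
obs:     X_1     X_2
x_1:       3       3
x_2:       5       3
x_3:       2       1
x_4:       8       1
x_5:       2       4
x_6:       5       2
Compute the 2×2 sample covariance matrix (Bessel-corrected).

Step 1 — column means:
  mean(X_1) = (3 + 5 + 2 + 8 + 2 + 5) / 6 = 25/6 = 4.1667
  mean(X_2) = (3 + 3 + 1 + 1 + 4 + 2) / 6 = 14/6 = 2.3333

Step 2 — sample covariance S[i,j] = (1/(n-1)) · Σ_k (x_{k,i} - mean_i) · (x_{k,j} - mean_j), with n-1 = 5.
  S[X_1,X_1] = ((-1.1667)·(-1.1667) + (0.8333)·(0.8333) + (-2.1667)·(-2.1667) + (3.8333)·(3.8333) + (-2.1667)·(-2.1667) + (0.8333)·(0.8333)) / 5 = 26.8333/5 = 5.3667
  S[X_1,X_2] = ((-1.1667)·(0.6667) + (0.8333)·(0.6667) + (-2.1667)·(-1.3333) + (3.8333)·(-1.3333) + (-2.1667)·(1.6667) + (0.8333)·(-0.3333)) / 5 = -6.3333/5 = -1.2667
  S[X_2,X_2] = ((0.6667)·(0.6667) + (0.6667)·(0.6667) + (-1.3333)·(-1.3333) + (-1.3333)·(-1.3333) + (1.6667)·(1.6667) + (-0.3333)·(-0.3333)) / 5 = 7.3333/5 = 1.4667

S is symmetric (S[j,i] = S[i,j]). Assembling:

S = [[5.3667, -1.2667],
 [-1.2667, 1.4667]]


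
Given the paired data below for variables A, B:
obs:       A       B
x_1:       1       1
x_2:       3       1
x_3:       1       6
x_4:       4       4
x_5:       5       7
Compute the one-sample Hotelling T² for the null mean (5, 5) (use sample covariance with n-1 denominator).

Step 1 — sample mean vector:
  mean(A) = (1 + 3 + 1 + 4 + 5) / 5 = 14/5 = 2.8
  mean(B) = (1 + 1 + 6 + 4 + 7) / 5 = 19/5 = 3.8
  x̄ = (2.8, 3.8),  deviation x̄ - mu_0 = (2.8, 3.8) - (5, 5) = (-2.2, -1.2).

Step 2 — sample covariance matrix, S[i,j] = (1/(n-1)) · Σ_k (x_{k,i} - mean_i) · (x_{k,j} - mean_j), divisor n-1 = 4:
  S[A,A] = ((-1.8)·(-1.8) + (0.2)·(0.2) + (-1.8)·(-1.8) + (1.2)·(1.2) + (2.2)·(2.2)) / 4 = 12.8/4 = 3.2
  S[A,B] = ((-1.8)·(-2.8) + (0.2)·(-2.8) + (-1.8)·(2.2) + (1.2)·(0.2) + (2.2)·(3.2)) / 4 = 7.8/4 = 1.95
  S[B,B] = ((-2.8)·(-2.8) + (-2.8)·(-2.8) + (2.2)·(2.2) + (0.2)·(0.2) + (3.2)·(3.2)) / 4 = 30.8/4 = 7.7
  S = [[3.2, 1.95],
 [1.95, 7.7]].

Step 3 — invert S. det(S) = 3.2·7.7 - (1.95)² = 20.8375.
  S^{-1} = (1/det) · [[d, -b], [-b, a]] = [[0.3695, -0.0936],
 [-0.0936, 0.1536]].

Step 4 — quadratic form (x̄ - mu_0)^T · S^{-1} · (x̄ - mu_0):
  S^{-1} · (x̄ - mu_0) = (-0.7007, 0.0216),
  (x̄ - mu_0)^T · [...] = (-2.2)·(-0.7007) + (-1.2)·(0.0216) = 1.5155.

Step 5 — scale by n: T² = 5 · 1.5155 = 7.5777.

T² ≈ 7.5777


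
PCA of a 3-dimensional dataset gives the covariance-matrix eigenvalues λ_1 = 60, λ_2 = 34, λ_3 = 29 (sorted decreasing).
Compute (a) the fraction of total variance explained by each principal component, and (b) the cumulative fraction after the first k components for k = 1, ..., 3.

Step 1 — total variance = trace(Sigma) = Σ λ_i = 60 + 34 + 29 = 123.

Step 2 — fraction explained by component i = λ_i / Σ λ:
  PC1: 60/123 = 0.4878
  PC2: 34/123 = 0.2764
  PC3: 29/123 = 0.2358

Step 3 — cumulative fraction after k components = (λ_1 + ... + λ_k) / Σ λ:
  k = 1: 60/123 = 0.4878
  k = 2: (60 + 34)/123 = 94/123 = 0.7642
  k = 3: (60 + 34 + 29)/123 = 123/123 = 1

Summary (fraction, with percent):

explained: PC1 0.4878 (48.78%), PC2 0.2764 (27.64%), PC3 0.2358 (23.58%);  cumulative: 0.4878, 0.7642, 1


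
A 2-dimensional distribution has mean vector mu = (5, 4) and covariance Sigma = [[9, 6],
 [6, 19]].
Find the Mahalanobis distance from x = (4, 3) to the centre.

Step 1 — centre the observation: (x - mu) = (-1, -1).

Step 2 — invert Sigma. det(Sigma) = 9·19 - (6)² = 135.
  Sigma^{-1} = (1/det) · [[d, -b], [-b, a]] = [[0.1407, -0.0444],
 [-0.0444, 0.0667]].

Step 3 — form the quadratic (x - mu)^T · Sigma^{-1} · (x - mu):
  Sigma^{-1} · (x - mu) = (-0.0963, -0.0222).
  (x - mu)^T · [Sigma^{-1} · (x - mu)] = (-1)·(-0.0963) + (-1)·(-0.0222) = 0.1185.

Step 4 — take square root: d = √(0.1185) ≈ 0.3443.

d(x, mu) = √(0.1185) ≈ 0.3443


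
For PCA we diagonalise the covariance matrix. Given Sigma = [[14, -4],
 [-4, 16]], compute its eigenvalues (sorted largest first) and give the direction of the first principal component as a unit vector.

Step 1 — characteristic polynomial of 2×2 Sigma:
  det(Sigma - λI) = λ² - trace · λ + det = 0.
  trace = 14 + 16 = 30, det = 14·16 - (-4)² = 208.
Step 2 — discriminant:
  Δ = trace² - 4·det = 900 - 832 = 68.
Step 3 — eigenvalues:
  λ = (trace ± √Δ)/2 = (30 ± 8.2462)/2,
  λ_1 = 19.1231,  λ_2 = 10.8769.

Step 4 — unit eigenvector for λ_1: solve (Sigma - λ_1 I)v = 0. First row:
  (14 - 19.1231)·v_x + (-4)·v_y = 0, i.e. (-5.1231)·v_x + (-4)·v_y = 0,
  so v ∝ (b, λ_1 - a) = (-4, 5.1231); multiply by -1 so the first entry is positive: u = (4, -5.1231).
  ||u|| = √((4)² + (-5.1231)²) = √(42.2462) ≈ 6.4997,
  v_1 = u/||u|| ≈ (0.6154, -0.7882) (||v_1|| = 1).

λ_1 = 19.1231,  λ_2 = 10.8769;  v_1 ≈ (0.6154, -0.7882)


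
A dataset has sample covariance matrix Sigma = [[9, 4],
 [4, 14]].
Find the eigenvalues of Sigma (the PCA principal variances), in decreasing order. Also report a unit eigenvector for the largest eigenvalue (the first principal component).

Step 1 — characteristic polynomial of 2×2 Sigma:
  det(Sigma - λI) = λ² - trace · λ + det = 0.
  trace = 9 + 14 = 23, det = 9·14 - (4)² = 110.
Step 2 — discriminant:
  Δ = trace² - 4·det = 529 - 440 = 89.
Step 3 — eigenvalues:
  λ = (trace ± √Δ)/2 = (23 ± 9.434)/2,
  λ_1 = 16.217,  λ_2 = 6.783.

Step 4 — unit eigenvector for λ_1: solve (Sigma - λ_1 I)v = 0. First row:
  (9 - 16.217)·v_x + (4)·v_y = 0, i.e. (-7.217)·v_x + (4)·v_y = 0,
  so v ∝ (b, λ_1 - a) = (4, 7.217) = u.
  ||u|| = √((4)² + (7.217)²) = √(68.085) ≈ 8.2514,
  v_1 = u/||u|| ≈ (0.4848, 0.8746) (||v_1|| = 1).

λ_1 = 16.217,  λ_2 = 6.783;  v_1 ≈ (0.4848, 0.8746)


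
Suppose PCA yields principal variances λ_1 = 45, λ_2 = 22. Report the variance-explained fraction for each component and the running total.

Step 1 — total variance = trace(Sigma) = Σ λ_i = 45 + 22 = 67.

Step 2 — fraction explained by component i = λ_i / Σ λ:
  PC1: 45/67 = 0.6716
  PC2: 22/67 = 0.3284

Step 3 — cumulative fraction after k components = (λ_1 + ... + λ_k) / Σ λ:
  k = 1: 45/67 = 0.6716
  k = 2: (45 + 22)/67 = 67/67 = 1

Summary (fraction, with percent):

explained: PC1 0.6716 (67.16%), PC2 0.3284 (32.84%);  cumulative: 0.6716, 1


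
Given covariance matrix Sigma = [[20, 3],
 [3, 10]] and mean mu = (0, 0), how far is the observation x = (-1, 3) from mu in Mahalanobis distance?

Step 1 — centre the observation: (x - mu) = (-1, 3).

Step 2 — invert Sigma. det(Sigma) = 20·10 - (3)² = 191.
  Sigma^{-1} = (1/det) · [[d, -b], [-b, a]] = [[0.0524, -0.0157],
 [-0.0157, 0.1047]].

Step 3 — form the quadratic (x - mu)^T · Sigma^{-1} · (x - mu):
  Sigma^{-1} · (x - mu) = (-0.0995, 0.3298).
  (x - mu)^T · [Sigma^{-1} · (x - mu)] = (-1)·(-0.0995) + (3)·(0.3298) = 1.089.

Step 4 — take square root: d = √(1.089) ≈ 1.0436.

d(x, mu) = √(1.089) ≈ 1.0436


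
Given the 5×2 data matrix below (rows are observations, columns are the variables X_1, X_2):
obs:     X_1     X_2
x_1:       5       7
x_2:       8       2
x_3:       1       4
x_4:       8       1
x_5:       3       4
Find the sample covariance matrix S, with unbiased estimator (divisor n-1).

Step 1 — column means:
  mean(X_1) = (5 + 8 + 1 + 8 + 3) / 5 = 25/5 = 5
  mean(X_2) = (7 + 2 + 4 + 1 + 4) / 5 = 18/5 = 3.6

Step 2 — sample covariance S[i,j] = (1/(n-1)) · Σ_k (x_{k,i} - mean_i) · (x_{k,j} - mean_j), with n-1 = 4.
  S[X_1,X_1] = ((0)·(0) + (3)·(3) + (-4)·(-4) + (3)·(3) + (-2)·(-2)) / 4 = 38/4 = 9.5
  S[X_1,X_2] = ((0)·(3.4) + (3)·(-1.6) + (-4)·(0.4) + (3)·(-2.6) + (-2)·(0.4)) / 4 = -15/4 = -3.75
  S[X_2,X_2] = ((3.4)·(3.4) + (-1.6)·(-1.6) + (0.4)·(0.4) + (-2.6)·(-2.6) + (0.4)·(0.4)) / 4 = 21.2/4 = 5.3

S is symmetric (S[j,i] = S[i,j]). Assembling:

S = [[9.5, -3.75],
 [-3.75, 5.3]]


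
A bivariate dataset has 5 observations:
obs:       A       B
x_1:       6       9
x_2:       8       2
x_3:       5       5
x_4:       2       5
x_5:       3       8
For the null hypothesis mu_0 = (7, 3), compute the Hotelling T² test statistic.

Step 1 — sample mean vector:
  mean(A) = (6 + 8 + 5 + 2 + 3) / 5 = 24/5 = 4.8
  mean(B) = (9 + 2 + 5 + 5 + 8) / 5 = 29/5 = 5.8
  x̄ = (4.8, 5.8),  deviation x̄ - mu_0 = (4.8, 5.8) - (7, 3) = (-2.2, 2.8).

Step 2 — sample covariance matrix, S[i,j] = (1/(n-1)) · Σ_k (x_{k,i} - mean_i) · (x_{k,j} - mean_j), divisor n-1 = 4:
  S[A,A] = ((1.2)·(1.2) + (3.2)·(3.2) + (0.2)·(0.2) + (-2.8)·(-2.8) + (-1.8)·(-1.8)) / 4 = 22.8/4 = 5.7
  S[A,B] = ((1.2)·(3.2) + (3.2)·(-3.8) + (0.2)·(-0.8) + (-2.8)·(-0.8) + (-1.8)·(2.2)) / 4 = -10.2/4 = -2.55
  S[B,B] = ((3.2)·(3.2) + (-3.8)·(-3.8) + (-0.8)·(-0.8) + (-0.8)·(-0.8) + (2.2)·(2.2)) / 4 = 30.8/4 = 7.7
  S = [[5.7, -2.55],
 [-2.55, 7.7]].

Step 3 — invert S. det(S) = 5.7·7.7 - (-2.55)² = 37.3875.
  S^{-1} = (1/det) · [[d, -b], [-b, a]] = [[0.206, 0.0682],
 [0.0682, 0.1525]].

Step 4 — quadratic form (x̄ - mu_0)^T · S^{-1} · (x̄ - mu_0):
  S^{-1} · (x̄ - mu_0) = (-0.2621, 0.2768),
  (x̄ - mu_0)^T · [...] = (-2.2)·(-0.2621) + (2.8)·(0.2768) = 1.3518.

Step 5 — scale by n: T² = 5 · 1.3518 = 6.7589.

T² ≈ 6.7589


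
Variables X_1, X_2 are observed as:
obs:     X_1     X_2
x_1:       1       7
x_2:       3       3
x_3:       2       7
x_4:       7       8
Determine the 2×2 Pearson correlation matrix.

Step 1 — column means:
  mean(X_1) = (1 + 3 + 2 + 7) / 4 = 13/4 = 3.25
  mean(X_2) = (7 + 3 + 7 + 8) / 4 = 25/4 = 6.25

Step 2 — sample variances and covariances s[i,j] = (1/(n-1)) · Σ_k (x_{k,i} - mean_i) · (x_{k,j} - mean_j), with n-1 = 3:
  s[X_1,X_1] = ((-2.25)·(-2.25) + (-0.25)·(-0.25) + (-1.25)·(-1.25) + (3.75)·(3.75)) / 3 = 20.75/3 = 6.9167
  s[X_1,X_2] = ((-2.25)·(0.75) + (-0.25)·(-3.25) + (-1.25)·(0.75) + (3.75)·(1.75)) / 3 = 4.75/3 = 1.5833
  s[X_2,X_2] = ((0.75)·(0.75) + (-3.25)·(-3.25) + (0.75)·(0.75) + (1.75)·(1.75)) / 3 = 14.75/3 = 4.9167
  Sample standard deviations s_i = √(s[i,i]):
  s(X_1) = √(6.9167) = 2.63
  s(X_2) = √(4.9167) = 2.2174

Step 3 — r_{ij} = s_{ij} / (s_i · s_j):
  r[X_1,X_1] = 1 (diagonal).
  r[X_1,X_2] = 1.5833 / (2.63 · 2.2174) = 1.5833 / 5.8315 = 0.2715
  r[X_2,X_2] = 1 (diagonal).

R is symmetric with unit diagonal. Assembling:

R = [[1, 0.2715],
 [0.2715, 1]]


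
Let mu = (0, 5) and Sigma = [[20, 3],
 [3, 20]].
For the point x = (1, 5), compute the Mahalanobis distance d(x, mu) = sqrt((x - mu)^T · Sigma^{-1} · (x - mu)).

Step 1 — centre the observation: (x - mu) = (1, 0).

Step 2 — invert Sigma. det(Sigma) = 20·20 - (3)² = 391.
  Sigma^{-1} = (1/det) · [[d, -b], [-b, a]] = [[0.0512, -0.0077],
 [-0.0077, 0.0512]].

Step 3 — form the quadratic (x - mu)^T · Sigma^{-1} · (x - mu):
  Sigma^{-1} · (x - mu) = (0.0512, -0.0077).
  (x - mu)^T · [Sigma^{-1} · (x - mu)] = (1)·(0.0512) + (0)·(-0.0077) = 0.0512.

Step 4 — take square root: d = √(0.0512) ≈ 0.2262.

d(x, mu) = √(0.0512) ≈ 0.2262


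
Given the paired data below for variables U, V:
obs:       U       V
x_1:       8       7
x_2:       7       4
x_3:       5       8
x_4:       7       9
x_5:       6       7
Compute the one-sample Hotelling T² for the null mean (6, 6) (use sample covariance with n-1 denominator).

Step 1 — sample mean vector:
  mean(U) = (8 + 7 + 5 + 7 + 6) / 5 = 33/5 = 6.6
  mean(V) = (7 + 4 + 8 + 9 + 7) / 5 = 35/5 = 7
  x̄ = (6.6, 7),  deviation x̄ - mu_0 = (6.6, 7) - (6, 6) = (0.6, 1).

Step 2 — sample covariance matrix, S[i,j] = (1/(n-1)) · Σ_k (x_{k,i} - mean_i) · (x_{k,j} - mean_j), divisor n-1 = 4:
  S[U,U] = ((1.4)·(1.4) + (0.4)·(0.4) + (-1.6)·(-1.6) + (0.4)·(0.4) + (-0.6)·(-0.6)) / 4 = 5.2/4 = 1.3
  S[U,V] = ((1.4)·(0) + (0.4)·(-3) + (-1.6)·(1) + (0.4)·(2) + (-0.6)·(0)) / 4 = -2/4 = -0.5
  S[V,V] = ((0)·(0) + (-3)·(-3) + (1)·(1) + (2)·(2) + (0)·(0)) / 4 = 14/4 = 3.5
  S = [[1.3, -0.5],
 [-0.5, 3.5]].

Step 3 — invert S. det(S) = 1.3·3.5 - (-0.5)² = 4.3.
  S^{-1} = (1/det) · [[d, -b], [-b, a]] = [[0.814, 0.1163],
 [0.1163, 0.3023]].

Step 4 — quadratic form (x̄ - mu_0)^T · S^{-1} · (x̄ - mu_0):
  S^{-1} · (x̄ - mu_0) = (0.6047, 0.3721),
  (x̄ - mu_0)^T · [...] = (0.6)·(0.6047) + (1)·(0.3721) = 0.7349.

Step 5 — scale by n: T² = 5 · 0.7349 = 3.6744.

T² ≈ 3.6744


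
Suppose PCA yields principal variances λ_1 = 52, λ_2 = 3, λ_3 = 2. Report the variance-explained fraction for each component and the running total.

Step 1 — total variance = trace(Sigma) = Σ λ_i = 52 + 3 + 2 = 57.

Step 2 — fraction explained by component i = λ_i / Σ λ:
  PC1: 52/57 = 0.9123
  PC2: 3/57 = 0.0526
  PC3: 2/57 = 0.0351

Step 3 — cumulative fraction after k components = (λ_1 + ... + λ_k) / Σ λ:
  k = 1: 52/57 = 0.9123
  k = 2: (52 + 3)/57 = 55/57 = 0.9649
  k = 3: (52 + 3 + 2)/57 = 57/57 = 1

Summary (fraction, with percent):

explained: PC1 0.9123 (91.23%), PC2 0.0526 (5.26%), PC3 0.0351 (3.51%);  cumulative: 0.9123, 0.9649, 1


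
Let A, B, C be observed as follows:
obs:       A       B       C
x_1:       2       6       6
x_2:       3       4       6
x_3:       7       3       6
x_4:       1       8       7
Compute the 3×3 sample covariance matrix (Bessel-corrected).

Step 1 — column means:
  mean(A) = (2 + 3 + 7 + 1) / 4 = 13/4 = 3.25
  mean(B) = (6 + 4 + 3 + 8) / 4 = 21/4 = 5.25
  mean(C) = (6 + 6 + 6 + 7) / 4 = 25/4 = 6.25

Step 2 — sample covariance S[i,j] = (1/(n-1)) · Σ_k (x_{k,i} - mean_i) · (x_{k,j} - mean_j), with n-1 = 3.
  S[A,A] = ((-1.25)·(-1.25) + (-0.25)·(-0.25) + (3.75)·(3.75) + (-2.25)·(-2.25)) / 3 = 20.75/3 = 6.9167
  S[A,B] = ((-1.25)·(0.75) + (-0.25)·(-1.25) + (3.75)·(-2.25) + (-2.25)·(2.75)) / 3 = -15.25/3 = -5.0833
  S[A,C] = ((-1.25)·(-0.25) + (-0.25)·(-0.25) + (3.75)·(-0.25) + (-2.25)·(0.75)) / 3 = -2.25/3 = -0.75
  S[B,B] = ((0.75)·(0.75) + (-1.25)·(-1.25) + (-2.25)·(-2.25) + (2.75)·(2.75)) / 3 = 14.75/3 = 4.9167
  S[B,C] = ((0.75)·(-0.25) + (-1.25)·(-0.25) + (-2.25)·(-0.25) + (2.75)·(0.75)) / 3 = 2.75/3 = 0.9167
  S[C,C] = ((-0.25)·(-0.25) + (-0.25)·(-0.25) + (-0.25)·(-0.25) + (0.75)·(0.75)) / 3 = 0.75/3 = 0.25

S is symmetric (S[j,i] = S[i,j]). Assembling:

S = [[6.9167, -5.0833, -0.75],
 [-5.0833, 4.9167, 0.9167],
 [-0.75, 0.9167, 0.25]]


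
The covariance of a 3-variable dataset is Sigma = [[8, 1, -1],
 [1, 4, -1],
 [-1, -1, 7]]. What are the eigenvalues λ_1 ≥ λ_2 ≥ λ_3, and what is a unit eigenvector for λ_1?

Step 1 — characteristic polynomial p(λ) = det(λI - Sigma) = λ³ - tr·λ² + c_1·λ - det, where tr = trace, c_1 = sum of the principal 2×2 minors, det = det(Sigma):
  tr = 8 + 4 + 7 = 19,
  c_1 = (8·4 - (1)²) + (8·7 - (-1)²) + (4·7 - (-1)²) = 31 + 55 + 27 = 113,
  det = 8·(4·7 - (-1)²) - (1)·((1)·7 - (-1)·(-1)) + (-1)·((1)·(-1) - 4·(-1)) = 8·(27) - (1)·(6) + (-1)·(3) = 207.
  So p(λ) = λ³ - 19λ² + 113λ - 207.
Step 2 — look for an integer root (rational root theorem: any rational root is an integer divisor of 207). Testing λ = 9:
  p(9) = 729 - 1539 + 1017 - 207 = 0  ✓
  Dividing out (λ - 9): p(λ) = (λ - 9)(λ² - 10λ + 23).
Step 3 — remaining eigenvalues from the quadratic λ² - 10λ + 23 = 0:
  Δ = 10² - 4·23 = 100 - 92 = 8,  λ = (10 ± √8)/2 = (10 ± 2.8284)/2 ≈ 6.4142 or 3.5858.
  Sorted: λ_1 = 9,  λ_2 = 6.4142,  λ_3 = 3.5858  (check: sum = 19 = tr ✓).

Step 4 — unit eigenvector for λ_1 = 9: v spans the null space of (Sigma - λ_1 I), whose rows are
  r_1 = (-1, 1, -1),  r_2 = (1, -5, -1),  r_3 = (-1, -1, -2).
  v is orthogonal to every row, so take v ∝ r_1 × r_2 = ((1)·(-1) - (-1)·(-5), (-1)·(1) - (-1)·(-1), (-1)·(-5) - (1)·(1)) = (-6, -2, 4).
  Rescale (divide by 2; multiply by -1 so the first nonzero entry is positive): u = (3, 1, -2).
  ||u|| = √((3)² + (1)² + (-2)²) = √(14) ≈ 3.7417,  v_1 = u/||u|| ≈ (0.8018, 0.2673, -0.5345) (||v_1|| = 1).

λ_1 = 9,  λ_2 = 6.4142,  λ_3 = 3.5858;  v_1 ≈ (0.8018, 0.2673, -0.5345)


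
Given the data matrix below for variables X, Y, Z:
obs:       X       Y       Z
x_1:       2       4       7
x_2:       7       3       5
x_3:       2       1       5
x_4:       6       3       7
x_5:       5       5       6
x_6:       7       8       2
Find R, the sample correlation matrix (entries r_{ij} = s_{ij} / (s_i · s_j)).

Step 1 — column means:
  mean(X) = (2 + 7 + 2 + 6 + 5 + 7) / 6 = 29/6 = 4.8333
  mean(Y) = (4 + 3 + 1 + 3 + 5 + 8) / 6 = 24/6 = 4
  mean(Z) = (7 + 5 + 5 + 7 + 6 + 2) / 6 = 32/6 = 5.3333

Step 2 — sample variances and covariances s[i,j] = (1/(n-1)) · Σ_k (x_{k,i} - mean_i) · (x_{k,j} - mean_j), with n-1 = 5:
  s[X,X] = ((-2.8333)·(-2.8333) + (2.1667)·(2.1667) + (-2.8333)·(-2.8333) + (1.1667)·(1.1667) + (0.1667)·(0.1667) + (2.1667)·(2.1667)) / 5 = 26.8333/5 = 5.3667
  s[X,Y] = ((-2.8333)·(0) + (2.1667)·(-1) + (-2.8333)·(-3) + (1.1667)·(-1) + (0.1667)·(1) + (2.1667)·(4)) / 5 = 14/5 = 2.8
  s[X,Z] = ((-2.8333)·(1.6667) + (2.1667)·(-0.3333) + (-2.8333)·(-0.3333) + (1.1667)·(1.6667) + (0.1667)·(0.6667) + (2.1667)·(-3.3333)) / 5 = -9.6667/5 = -1.9333
  s[Y,Y] = ((0)·(0) + (-1)·(-1) + (-3)·(-3) + (-1)·(-1) + (1)·(1) + (4)·(4)) / 5 = 28/5 = 5.6
  s[Y,Z] = ((0)·(1.6667) + (-1)·(-0.3333) + (-3)·(-0.3333) + (-1)·(1.6667) + (1)·(0.6667) + (4)·(-3.3333)) / 5 = -13/5 = -2.6
  s[Z,Z] = ((1.6667)·(1.6667) + (-0.3333)·(-0.3333) + (-0.3333)·(-0.3333) + (1.6667)·(1.6667) + (0.6667)·(0.6667) + (-3.3333)·(-3.3333)) / 5 = 17.3333/5 = 3.4667
  Sample standard deviations s_i = √(s[i,i]):
  s(X) = √(5.3667) = 2.3166
  s(Y) = √(5.6) = 2.3664
  s(Z) = √(3.4667) = 1.8619

Step 3 — r_{ij} = s_{ij} / (s_i · s_j):
  r[X,X] = 1 (diagonal).
  r[X,Y] = 2.8 / (2.3166 · 2.3664) = 2.8 / 5.4821 = 0.5108
  r[X,Z] = -1.9333 / (2.3166 · 1.8619) = -1.9333 / 4.3133 = -0.4482
  r[Y,Y] = 1 (diagonal).
  r[Y,Z] = -2.6 / (2.3664 · 1.8619) = -2.6 / 4.4061 = -0.5901
  r[Z,Z] = 1 (diagonal).

R is symmetric with unit diagonal. Assembling:

R = [[1, 0.5108, -0.4482],
 [0.5108, 1, -0.5901],
 [-0.4482, -0.5901, 1]]


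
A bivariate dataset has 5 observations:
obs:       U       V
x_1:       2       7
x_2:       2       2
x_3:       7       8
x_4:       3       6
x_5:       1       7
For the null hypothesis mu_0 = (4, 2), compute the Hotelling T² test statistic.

Step 1 — sample mean vector:
  mean(U) = (2 + 2 + 7 + 3 + 1) / 5 = 15/5 = 3
  mean(V) = (7 + 2 + 8 + 6 + 7) / 5 = 30/5 = 6
  x̄ = (3, 6),  deviation x̄ - mu_0 = (3, 6) - (4, 2) = (-1, 4).

Step 2 — sample covariance matrix, S[i,j] = (1/(n-1)) · Σ_k (x_{k,i} - mean_i) · (x_{k,j} - mean_j), divisor n-1 = 4:
  S[U,U] = ((-1)·(-1) + (-1)·(-1) + (4)·(4) + (0)·(0) + (-2)·(-2)) / 4 = 22/4 = 5.5
  S[U,V] = ((-1)·(1) + (-1)·(-4) + (4)·(2) + (0)·(0) + (-2)·(1)) / 4 = 9/4 = 2.25
  S[V,V] = ((1)·(1) + (-4)·(-4) + (2)·(2) + (0)·(0) + (1)·(1)) / 4 = 22/4 = 5.5
  S = [[5.5, 2.25],
 [2.25, 5.5]].

Step 3 — invert S. det(S) = 5.5·5.5 - (2.25)² = 25.1875.
  S^{-1} = (1/det) · [[d, -b], [-b, a]] = [[0.2184, -0.0893],
 [-0.0893, 0.2184]].

Step 4 — quadratic form (x̄ - mu_0)^T · S^{-1} · (x̄ - mu_0):
  S^{-1} · (x̄ - mu_0) = (-0.5757, 0.9628),
  (x̄ - mu_0)^T · [...] = (-1)·(-0.5757) + (4)·(0.9628) = 4.4268.

Step 5 — scale by n: T² = 5 · 4.4268 = 22.134.

T² ≈ 22.134


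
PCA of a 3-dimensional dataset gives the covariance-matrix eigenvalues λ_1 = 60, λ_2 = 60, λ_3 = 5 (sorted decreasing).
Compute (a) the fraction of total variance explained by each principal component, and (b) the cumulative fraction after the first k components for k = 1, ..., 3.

Step 1 — total variance = trace(Sigma) = Σ λ_i = 60 + 60 + 5 = 125.

Step 2 — fraction explained by component i = λ_i / Σ λ:
  PC1: 60/125 = 0.48
  PC2: 60/125 = 0.48
  PC3: 5/125 = 0.04

Step 3 — cumulative fraction after k components = (λ_1 + ... + λ_k) / Σ λ:
  k = 1: 60/125 = 0.48
  k = 2: (60 + 60)/125 = 120/125 = 0.96
  k = 3: (60 + 60 + 5)/125 = 125/125 = 1

Summary (fraction, with percent):

explained: PC1 0.48 (48%), PC2 0.48 (48%), PC3 0.04 (4%);  cumulative: 0.48, 0.96, 1


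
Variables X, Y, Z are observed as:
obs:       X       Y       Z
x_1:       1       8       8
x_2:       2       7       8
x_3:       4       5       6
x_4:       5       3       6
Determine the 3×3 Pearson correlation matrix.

Step 1 — column means:
  mean(X) = (1 + 2 + 4 + 5) / 4 = 12/4 = 3
  mean(Y) = (8 + 7 + 5 + 3) / 4 = 23/4 = 5.75
  mean(Z) = (8 + 8 + 6 + 6) / 4 = 28/4 = 7

Step 2 — sample variances and covariances s[i,j] = (1/(n-1)) · Σ_k (x_{k,i} - mean_i) · (x_{k,j} - mean_j), with n-1 = 3:
  s[X,X] = ((-2)·(-2) + (-1)·(-1) + (1)·(1) + (2)·(2)) / 3 = 10/3 = 3.3333
  s[X,Y] = ((-2)·(2.25) + (-1)·(1.25) + (1)·(-0.75) + (2)·(-2.75)) / 3 = -12/3 = -4
  s[X,Z] = ((-2)·(1) + (-1)·(1) + (1)·(-1) + (2)·(-1)) / 3 = -6/3 = -2
  s[Y,Y] = ((2.25)·(2.25) + (1.25)·(1.25) + (-0.75)·(-0.75) + (-2.75)·(-2.75)) / 3 = 14.75/3 = 4.9167
  s[Y,Z] = ((2.25)·(1) + (1.25)·(1) + (-0.75)·(-1) + (-2.75)·(-1)) / 3 = 7/3 = 2.3333
  s[Z,Z] = ((1)·(1) + (1)·(1) + (-1)·(-1) + (-1)·(-1)) / 3 = 4/3 = 1.3333
  Sample standard deviations s_i = √(s[i,i]):
  s(X) = √(3.3333) = 1.8257
  s(Y) = √(4.9167) = 2.2174
  s(Z) = √(1.3333) = 1.1547

Step 3 — r_{ij} = s_{ij} / (s_i · s_j):
  r[X,X] = 1 (diagonal).
  r[X,Y] = -4 / (1.8257 · 2.2174) = -4 / 4.0483 = -0.9881
  r[X,Z] = -2 / (1.8257 · 1.1547) = -2 / 2.1082 = -0.9487
  r[Y,Y] = 1 (diagonal).
  r[Y,Z] = 2.3333 / (2.2174 · 1.1547) = 2.3333 / 2.5604 = 0.9113
  r[Z,Z] = 1 (diagonal).

R is symmetric with unit diagonal. Assembling:

R = [[1, -0.9881, -0.9487],
 [-0.9881, 1, 0.9113],
 [-0.9487, 0.9113, 1]]


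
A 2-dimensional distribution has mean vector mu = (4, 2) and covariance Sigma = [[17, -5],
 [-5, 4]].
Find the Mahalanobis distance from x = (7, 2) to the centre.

Step 1 — centre the observation: (x - mu) = (3, 0).

Step 2 — invert Sigma. det(Sigma) = 17·4 - (-5)² = 43.
  Sigma^{-1} = (1/det) · [[d, -b], [-b, a]] = [[0.093, 0.1163],
 [0.1163, 0.3953]].

Step 3 — form the quadratic (x - mu)^T · Sigma^{-1} · (x - mu):
  Sigma^{-1} · (x - mu) = (0.2791, 0.3488).
  (x - mu)^T · [Sigma^{-1} · (x - mu)] = (3)·(0.2791) + (0)·(0.3488) = 0.8372.

Step 4 — take square root: d = √(0.8372) ≈ 0.915.

d(x, mu) = √(0.8372) ≈ 0.915


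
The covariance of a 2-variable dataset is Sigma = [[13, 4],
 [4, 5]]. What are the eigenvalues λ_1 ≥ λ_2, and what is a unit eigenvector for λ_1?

Step 1 — characteristic polynomial of 2×2 Sigma:
  det(Sigma - λI) = λ² - trace · λ + det = 0.
  trace = 13 + 5 = 18, det = 13·5 - (4)² = 49.
Step 2 — discriminant:
  Δ = trace² - 4·det = 324 - 196 = 128.
Step 3 — eigenvalues:
  λ = (trace ± √Δ)/2 = (18 ± 11.3137)/2,
  λ_1 = 14.6569,  λ_2 = 3.3431.

Step 4 — unit eigenvector for λ_1: solve (Sigma - λ_1 I)v = 0. First row:
  (13 - 14.6569)·v_x + (4)·v_y = 0, i.e. (-1.6569)·v_x + (4)·v_y = 0,
  so v ∝ (b, λ_1 - a) = (4, 1.6569) = u.
  ||u|| = √((4)² + (1.6569)²) = √(18.7452) ≈ 4.3296,
  v_1 = u/||u|| ≈ (0.9239, 0.3827) (||v_1|| = 1).

λ_1 = 14.6569,  λ_2 = 3.3431;  v_1 ≈ (0.9239, 0.3827)


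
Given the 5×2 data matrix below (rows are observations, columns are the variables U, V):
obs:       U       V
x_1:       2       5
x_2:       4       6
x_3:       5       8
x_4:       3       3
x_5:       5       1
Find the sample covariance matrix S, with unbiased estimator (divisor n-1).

Step 1 — column means:
  mean(U) = (2 + 4 + 5 + 3 + 5) / 5 = 19/5 = 3.8
  mean(V) = (5 + 6 + 8 + 3 + 1) / 5 = 23/5 = 4.6

Step 2 — sample covariance S[i,j] = (1/(n-1)) · Σ_k (x_{k,i} - mean_i) · (x_{k,j} - mean_j), with n-1 = 4.
  S[U,U] = ((-1.8)·(-1.8) + (0.2)·(0.2) + (1.2)·(1.2) + (-0.8)·(-0.8) + (1.2)·(1.2)) / 4 = 6.8/4 = 1.7
  S[U,V] = ((-1.8)·(0.4) + (0.2)·(1.4) + (1.2)·(3.4) + (-0.8)·(-1.6) + (1.2)·(-3.6)) / 4 = 0.6/4 = 0.15
  S[V,V] = ((0.4)·(0.4) + (1.4)·(1.4) + (3.4)·(3.4) + (-1.6)·(-1.6) + (-3.6)·(-3.6)) / 4 = 29.2/4 = 7.3

S is symmetric (S[j,i] = S[i,j]). Assembling:

S = [[1.7, 0.15],
 [0.15, 7.3]]


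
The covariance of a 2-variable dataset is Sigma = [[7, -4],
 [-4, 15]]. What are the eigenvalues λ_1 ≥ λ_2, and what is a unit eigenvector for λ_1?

Step 1 — characteristic polynomial of 2×2 Sigma:
  det(Sigma - λI) = λ² - trace · λ + det = 0.
  trace = 7 + 15 = 22, det = 7·15 - (-4)² = 89.
Step 2 — discriminant:
  Δ = trace² - 4·det = 484 - 356 = 128.
Step 3 — eigenvalues:
  λ = (trace ± √Δ)/2 = (22 ± 11.3137)/2,
  λ_1 = 16.6569,  λ_2 = 5.3431.

Step 4 — unit eigenvector for λ_1: solve (Sigma - λ_1 I)v = 0. First row:
  (7 - 16.6569)·v_x + (-4)·v_y = 0, i.e. (-9.6569)·v_x + (-4)·v_y = 0,
  so v ∝ (b, λ_1 - a) = (-4, 9.6569); multiply by -1 so the first entry is positive: u = (4, -9.6569).
  ||u|| = √((4)² + (-9.6569)²) = √(109.2548) ≈ 10.4525,
  v_1 = u/||u|| ≈ (0.3827, -0.9239) (||v_1|| = 1).

λ_1 = 16.6569,  λ_2 = 5.3431;  v_1 ≈ (0.3827, -0.9239)


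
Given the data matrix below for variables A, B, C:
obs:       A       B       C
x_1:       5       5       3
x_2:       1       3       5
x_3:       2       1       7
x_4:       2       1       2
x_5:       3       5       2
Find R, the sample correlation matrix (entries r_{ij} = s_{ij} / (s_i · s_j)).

Step 1 — column means:
  mean(A) = (5 + 1 + 2 + 2 + 3) / 5 = 13/5 = 2.6
  mean(B) = (5 + 3 + 1 + 1 + 5) / 5 = 15/5 = 3
  mean(C) = (3 + 5 + 7 + 2 + 2) / 5 = 19/5 = 3.8

Step 2 — sample variances and covariances s[i,j] = (1/(n-1)) · Σ_k (x_{k,i} - mean_i) · (x_{k,j} - mean_j), with n-1 = 4:
  s[A,A] = ((2.4)·(2.4) + (-1.6)·(-1.6) + (-0.6)·(-0.6) + (-0.6)·(-0.6) + (0.4)·(0.4)) / 4 = 9.2/4 = 2.3
  s[A,B] = ((2.4)·(2) + (-1.6)·(0) + (-0.6)·(-2) + (-0.6)·(-2) + (0.4)·(2)) / 4 = 8/4 = 2
  s[A,C] = ((2.4)·(-0.8) + (-1.6)·(1.2) + (-0.6)·(3.2) + (-0.6)·(-1.8) + (0.4)·(-1.8)) / 4 = -5.4/4 = -1.35
  s[B,B] = ((2)·(2) + (0)·(0) + (-2)·(-2) + (-2)·(-2) + (2)·(2)) / 4 = 16/4 = 4
  s[B,C] = ((2)·(-0.8) + (0)·(1.2) + (-2)·(3.2) + (-2)·(-1.8) + (2)·(-1.8)) / 4 = -8/4 = -2
  s[C,C] = ((-0.8)·(-0.8) + (1.2)·(1.2) + (3.2)·(3.2) + (-1.8)·(-1.8) + (-1.8)·(-1.8)) / 4 = 18.8/4 = 4.7
  Sample standard deviations s_i = √(s[i,i]):
  s(A) = √(2.3) = 1.5166
  s(B) = √(4) = 2
  s(C) = √(4.7) = 2.1679

Step 3 — r_{ij} = s_{ij} / (s_i · s_j):
  r[A,A] = 1 (diagonal).
  r[A,B] = 2 / (1.5166 · 2) = 2 / 3.0332 = 0.6594
  r[A,C] = -1.35 / (1.5166 · 2.1679) = -1.35 / 3.2879 = -0.4106
  r[B,B] = 1 (diagonal).
  r[B,C] = -2 / (2 · 2.1679) = -2 / 4.3359 = -0.4613
  r[C,C] = 1 (diagonal).

R is symmetric with unit diagonal. Assembling:

R = [[1, 0.6594, -0.4106],
 [0.6594, 1, -0.4613],
 [-0.4106, -0.4613, 1]]


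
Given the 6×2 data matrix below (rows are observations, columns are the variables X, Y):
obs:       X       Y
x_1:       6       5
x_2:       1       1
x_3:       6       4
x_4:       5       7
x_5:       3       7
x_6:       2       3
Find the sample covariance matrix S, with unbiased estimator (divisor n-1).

Step 1 — column means:
  mean(X) = (6 + 1 + 6 + 5 + 3 + 2) / 6 = 23/6 = 3.8333
  mean(Y) = (5 + 1 + 4 + 7 + 7 + 3) / 6 = 27/6 = 4.5

Step 2 — sample covariance S[i,j] = (1/(n-1)) · Σ_k (x_{k,i} - mean_i) · (x_{k,j} - mean_j), with n-1 = 5.
  S[X,X] = ((2.1667)·(2.1667) + (-2.8333)·(-2.8333) + (2.1667)·(2.1667) + (1.1667)·(1.1667) + (-0.8333)·(-0.8333) + (-1.8333)·(-1.8333)) / 5 = 22.8333/5 = 4.5667
  S[X,Y] = ((2.1667)·(0.5) + (-2.8333)·(-3.5) + (2.1667)·(-0.5) + (1.1667)·(2.5) + (-0.8333)·(2.5) + (-1.8333)·(-1.5)) / 5 = 13.5/5 = 2.7
  S[Y,Y] = ((0.5)·(0.5) + (-3.5)·(-3.5) + (-0.5)·(-0.5) + (2.5)·(2.5) + (2.5)·(2.5) + (-1.5)·(-1.5)) / 5 = 27.5/5 = 5.5

S is symmetric (S[j,i] = S[i,j]). Assembling:

S = [[4.5667, 2.7],
 [2.7, 5.5]]


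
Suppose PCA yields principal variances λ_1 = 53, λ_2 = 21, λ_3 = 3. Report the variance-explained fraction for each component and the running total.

Step 1 — total variance = trace(Sigma) = Σ λ_i = 53 + 21 + 3 = 77.

Step 2 — fraction explained by component i = λ_i / Σ λ:
  PC1: 53/77 = 0.6883
  PC2: 21/77 = 0.2727
  PC3: 3/77 = 0.039

Step 3 — cumulative fraction after k components = (λ_1 + ... + λ_k) / Σ λ:
  k = 1: 53/77 = 0.6883
  k = 2: (53 + 21)/77 = 74/77 = 0.961
  k = 3: (53 + 21 + 3)/77 = 77/77 = 1

Summary (fraction, with percent):

explained: PC1 0.6883 (68.83%), PC2 0.2727 (27.27%), PC3 0.039 (3.9%);  cumulative: 0.6883, 0.961, 1


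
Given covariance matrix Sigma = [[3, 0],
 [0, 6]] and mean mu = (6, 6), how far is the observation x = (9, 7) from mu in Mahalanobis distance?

Step 1 — centre the observation: (x - mu) = (3, 1).

Step 2 — invert Sigma. det(Sigma) = 3·6 - (0)² = 18.
  Sigma^{-1} = (1/det) · [[d, -b], [-b, a]] = [[0.3333, 0],
 [0, 0.1667]].

Step 3 — form the quadratic (x - mu)^T · Sigma^{-1} · (x - mu):
  Sigma^{-1} · (x - mu) = (1, 0.1667).
  (x - mu)^T · [Sigma^{-1} · (x - mu)] = (3)·(1) + (1)·(0.1667) = 3.1667.

Step 4 — take square root: d = √(3.1667) ≈ 1.7795.

d(x, mu) = √(3.1667) ≈ 1.7795


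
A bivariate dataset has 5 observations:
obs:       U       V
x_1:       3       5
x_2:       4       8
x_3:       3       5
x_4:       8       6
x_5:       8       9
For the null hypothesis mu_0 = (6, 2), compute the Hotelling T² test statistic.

Step 1 — sample mean vector:
  mean(U) = (3 + 4 + 3 + 8 + 8) / 5 = 26/5 = 5.2
  mean(V) = (5 + 8 + 5 + 6 + 9) / 5 = 33/5 = 6.6
  x̄ = (5.2, 6.6),  deviation x̄ - mu_0 = (5.2, 6.6) - (6, 2) = (-0.8, 4.6).

Step 2 — sample covariance matrix, S[i,j] = (1/(n-1)) · Σ_k (x_{k,i} - mean_i) · (x_{k,j} - mean_j), divisor n-1 = 4:
  S[U,U] = ((-2.2)·(-2.2) + (-1.2)·(-1.2) + (-2.2)·(-2.2) + (2.8)·(2.8) + (2.8)·(2.8)) / 4 = 26.8/4 = 6.7
  S[U,V] = ((-2.2)·(-1.6) + (-1.2)·(1.4) + (-2.2)·(-1.6) + (2.8)·(-0.6) + (2.8)·(2.4)) / 4 = 10.4/4 = 2.6
  S[V,V] = ((-1.6)·(-1.6) + (1.4)·(1.4) + (-1.6)·(-1.6) + (-0.6)·(-0.6) + (2.4)·(2.4)) / 4 = 13.2/4 = 3.3
  S = [[6.7, 2.6],
 [2.6, 3.3]].

Step 3 — invert S. det(S) = 6.7·3.3 - (2.6)² = 15.35.
  S^{-1} = (1/det) · [[d, -b], [-b, a]] = [[0.215, -0.1694],
 [-0.1694, 0.4365]].

Step 4 — quadratic form (x̄ - mu_0)^T · S^{-1} · (x̄ - mu_0):
  S^{-1} · (x̄ - mu_0) = (-0.9511, 2.1433),
  (x̄ - mu_0)^T · [...] = (-0.8)·(-0.9511) + (4.6)·(2.1433) = 10.6202.

Step 5 — scale by n: T² = 5 · 10.6202 = 53.101.

T² ≈ 53.101


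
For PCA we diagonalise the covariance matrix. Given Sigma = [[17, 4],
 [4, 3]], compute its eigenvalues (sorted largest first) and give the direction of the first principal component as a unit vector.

Step 1 — characteristic polynomial of 2×2 Sigma:
  det(Sigma - λI) = λ² - trace · λ + det = 0.
  trace = 17 + 3 = 20, det = 17·3 - (4)² = 35.
Step 2 — discriminant:
  Δ = trace² - 4·det = 400 - 140 = 260.
Step 3 — eigenvalues:
  λ = (trace ± √Δ)/2 = (20 ± 16.1245)/2,
  λ_1 = 18.0623,  λ_2 = 1.9377.

Step 4 — unit eigenvector for λ_1: solve (Sigma - λ_1 I)v = 0. First row:
  (17 - 18.0623)·v_x + (4)·v_y = 0, i.e. (-1.0623)·v_x + (4)·v_y = 0,
  so v ∝ (b, λ_1 - a) = (4, 1.0623) = u.
  ||u|| = √((4)² + (1.0623)²) = √(17.1284) ≈ 4.1386,
  v_1 = u/||u|| ≈ (0.9665, 0.2567) (||v_1|| = 1).

λ_1 = 18.0623,  λ_2 = 1.9377;  v_1 ≈ (0.9665, 0.2567)


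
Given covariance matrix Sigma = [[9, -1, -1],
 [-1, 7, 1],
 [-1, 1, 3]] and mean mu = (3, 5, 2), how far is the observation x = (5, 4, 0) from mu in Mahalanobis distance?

Step 1 — centre the observation: (x - mu) = (2, -1, -2).

Step 2 — invert Sigma (cofactor / det for 3×3, or solve directly):
  Sigma^{-1} = [[0.1163, 0.0116, 0.0349],
 [0.0116, 0.1512, -0.0465],
 [0.0349, -0.0465, 0.3605]].

Step 3 — form the quadratic (x - mu)^T · Sigma^{-1} · (x - mu):
  Sigma^{-1} · (x - mu) = (0.1512, -0.0349, -0.6047).
  (x - mu)^T · [Sigma^{-1} · (x - mu)] = (2)·(0.1512) + (-1)·(-0.0349) + (-2)·(-0.6047) = 1.5465.

Step 4 — take square root: d = √(1.5465) ≈ 1.2436.

d(x, mu) = √(1.5465) ≈ 1.2436


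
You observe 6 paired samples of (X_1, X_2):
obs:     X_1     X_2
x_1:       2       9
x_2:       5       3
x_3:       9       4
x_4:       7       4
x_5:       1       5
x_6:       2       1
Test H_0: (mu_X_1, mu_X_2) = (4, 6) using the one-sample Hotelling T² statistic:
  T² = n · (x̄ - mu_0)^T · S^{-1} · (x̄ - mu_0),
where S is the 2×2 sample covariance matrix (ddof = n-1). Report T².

Step 1 — sample mean vector:
  mean(X_1) = (2 + 5 + 9 + 7 + 1 + 2) / 6 = 26/6 = 4.3333
  mean(X_2) = (9 + 3 + 4 + 4 + 5 + 1) / 6 = 26/6 = 4.3333
  x̄ = (4.3333, 4.3333),  deviation x̄ - mu_0 = (4.3333, 4.3333) - (4, 6) = (0.3333, -1.6667).

Step 2 — sample covariance matrix, S[i,j] = (1/(n-1)) · Σ_k (x_{k,i} - mean_i) · (x_{k,j} - mean_j), divisor n-1 = 5:
  S[X_1,X_1] = ((-2.3333)·(-2.3333) + (0.6667)·(0.6667) + (4.6667)·(4.6667) + (2.6667)·(2.6667) + (-3.3333)·(-3.3333) + (-2.3333)·(-2.3333)) / 5 = 51.3333/5 = 10.2667
  S[X_1,X_2] = ((-2.3333)·(4.6667) + (0.6667)·(-1.3333) + (4.6667)·(-0.3333) + (2.6667)·(-0.3333) + (-3.3333)·(0.6667) + (-2.3333)·(-3.3333)) / 5 = -8.6667/5 = -1.7333
  S[X_2,X_2] = ((4.6667)·(4.6667) + (-1.3333)·(-1.3333) + (-0.3333)·(-0.3333) + (-0.3333)·(-0.3333) + (0.6667)·(0.6667) + (-3.3333)·(-3.3333)) / 5 = 35.3333/5 = 7.0667
  S = [[10.2667, -1.7333],
 [-1.7333, 7.0667]].

Step 3 — invert S. det(S) = 10.2667·7.0667 - (-1.7333)² = 69.5467.
  S^{-1} = (1/det) · [[d, -b], [-b, a]] = [[0.1016, 0.0249],
 [0.0249, 0.1476]].

Step 4 — quadratic form (x̄ - mu_0)^T · S^{-1} · (x̄ - mu_0):
  S^{-1} · (x̄ - mu_0) = (-0.0077, -0.2377),
  (x̄ - mu_0)^T · [...] = (0.3333)·(-0.0077) + (-1.6667)·(-0.2377) = 0.3937.

Step 5 — scale by n: T² = 6 · 0.3937 = 2.362.

T² ≈ 2.362


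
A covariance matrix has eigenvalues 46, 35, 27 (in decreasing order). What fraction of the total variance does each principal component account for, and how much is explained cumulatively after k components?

Step 1 — total variance = trace(Sigma) = Σ λ_i = 46 + 35 + 27 = 108.

Step 2 — fraction explained by component i = λ_i / Σ λ:
  PC1: 46/108 = 0.4259
  PC2: 35/108 = 0.3241
  PC3: 27/108 = 0.25

Step 3 — cumulative fraction after k components = (λ_1 + ... + λ_k) / Σ λ:
  k = 1: 46/108 = 0.4259
  k = 2: (46 + 35)/108 = 81/108 = 0.75
  k = 3: (46 + 35 + 27)/108 = 108/108 = 1

Summary (fraction, with percent):

explained: PC1 0.4259 (42.59%), PC2 0.3241 (32.41%), PC3 0.25 (25%);  cumulative: 0.4259, 0.75, 1


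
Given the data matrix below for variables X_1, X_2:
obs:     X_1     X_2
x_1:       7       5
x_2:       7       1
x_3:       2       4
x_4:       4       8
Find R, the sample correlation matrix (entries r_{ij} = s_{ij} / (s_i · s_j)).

Step 1 — column means:
  mean(X_1) = (7 + 7 + 2 + 4) / 4 = 20/4 = 5
  mean(X_2) = (5 + 1 + 4 + 8) / 4 = 18/4 = 4.5

Step 2 — sample variances and covariances s[i,j] = (1/(n-1)) · Σ_k (x_{k,i} - mean_i) · (x_{k,j} - mean_j), with n-1 = 3:
  s[X_1,X_1] = ((2)·(2) + (2)·(2) + (-3)·(-3) + (-1)·(-1)) / 3 = 18/3 = 6
  s[X_1,X_2] = ((2)·(0.5) + (2)·(-3.5) + (-3)·(-0.5) + (-1)·(3.5)) / 3 = -8/3 = -2.6667
  s[X_2,X_2] = ((0.5)·(0.5) + (-3.5)·(-3.5) + (-0.5)·(-0.5) + (3.5)·(3.5)) / 3 = 25/3 = 8.3333
  Sample standard deviations s_i = √(s[i,i]):
  s(X_1) = √(6) = 2.4495
  s(X_2) = √(8.3333) = 2.8868

Step 3 — r_{ij} = s_{ij} / (s_i · s_j):
  r[X_1,X_1] = 1 (diagonal).
  r[X_1,X_2] = -2.6667 / (2.4495 · 2.8868) = -2.6667 / 7.0711 = -0.3771
  r[X_2,X_2] = 1 (diagonal).

R is symmetric with unit diagonal. Assembling:

R = [[1, -0.3771],
 [-0.3771, 1]]


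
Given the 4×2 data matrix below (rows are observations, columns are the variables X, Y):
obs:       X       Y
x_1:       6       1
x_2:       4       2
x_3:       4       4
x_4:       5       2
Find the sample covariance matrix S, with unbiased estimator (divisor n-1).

Step 1 — column means:
  mean(X) = (6 + 4 + 4 + 5) / 4 = 19/4 = 4.75
  mean(Y) = (1 + 2 + 4 + 2) / 4 = 9/4 = 2.25

Step 2 — sample covariance S[i,j] = (1/(n-1)) · Σ_k (x_{k,i} - mean_i) · (x_{k,j} - mean_j), with n-1 = 3.
  S[X,X] = ((1.25)·(1.25) + (-0.75)·(-0.75) + (-0.75)·(-0.75) + (0.25)·(0.25)) / 3 = 2.75/3 = 0.9167
  S[X,Y] = ((1.25)·(-1.25) + (-0.75)·(-0.25) + (-0.75)·(1.75) + (0.25)·(-0.25)) / 3 = -2.75/3 = -0.9167
  S[Y,Y] = ((-1.25)·(-1.25) + (-0.25)·(-0.25) + (1.75)·(1.75) + (-0.25)·(-0.25)) / 3 = 4.75/3 = 1.5833

S is symmetric (S[j,i] = S[i,j]). Assembling:

S = [[0.9167, -0.9167],
 [-0.9167, 1.5833]]


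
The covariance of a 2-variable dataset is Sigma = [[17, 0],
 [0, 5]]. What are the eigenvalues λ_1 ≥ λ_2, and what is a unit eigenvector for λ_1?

Step 1 — characteristic polynomial of 2×2 Sigma:
  det(Sigma - λI) = λ² - trace · λ + det = 0.
  trace = 17 + 5 = 22, det = 17·5 - (0)² = 85.
Step 2 — discriminant:
  Δ = trace² - 4·det = 484 - 340 = 144.
Step 3 — eigenvalues:
  λ = (trace ± √Δ)/2 = (22 ± 12)/2,
  λ_1 = 17,  λ_2 = 5.

Step 4 — unit eigenvector for λ_1: Sigma is diagonal, so its eigenvectors are the coordinate axes. λ_1 = 17 is the diagonal entry on the first coordinate axis, hence
  v_1 = (1, 0) (||v_1|| = 1).

λ_1 = 17,  λ_2 = 5;  v_1 ≈ (1, 0)


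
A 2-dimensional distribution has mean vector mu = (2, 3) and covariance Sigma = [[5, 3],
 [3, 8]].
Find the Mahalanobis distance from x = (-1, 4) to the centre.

Step 1 — centre the observation: (x - mu) = (-3, 1).

Step 2 — invert Sigma. det(Sigma) = 5·8 - (3)² = 31.
  Sigma^{-1} = (1/det) · [[d, -b], [-b, a]] = [[0.2581, -0.0968],
 [-0.0968, 0.1613]].

Step 3 — form the quadratic (x - mu)^T · Sigma^{-1} · (x - mu):
  Sigma^{-1} · (x - mu) = (-0.871, 0.4516).
  (x - mu)^T · [Sigma^{-1} · (x - mu)] = (-3)·(-0.871) + (1)·(0.4516) = 3.0645.

Step 4 — take square root: d = √(3.0645) ≈ 1.7506.

d(x, mu) = √(3.0645) ≈ 1.7506


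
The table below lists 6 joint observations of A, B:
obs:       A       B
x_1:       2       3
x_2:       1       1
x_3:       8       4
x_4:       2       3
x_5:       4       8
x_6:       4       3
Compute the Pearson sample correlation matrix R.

Step 1 — column means:
  mean(A) = (2 + 1 + 8 + 2 + 4 + 4) / 6 = 21/6 = 3.5
  mean(B) = (3 + 1 + 4 + 3 + 8 + 3) / 6 = 22/6 = 3.6667

Step 2 — sample variances and covariances s[i,j] = (1/(n-1)) · Σ_k (x_{k,i} - mean_i) · (x_{k,j} - mean_j), with n-1 = 5:
  s[A,A] = ((-1.5)·(-1.5) + (-2.5)·(-2.5) + (4.5)·(4.5) + (-1.5)·(-1.5) + (0.5)·(0.5) + (0.5)·(0.5)) / 5 = 31.5/5 = 6.3
  s[A,B] = ((-1.5)·(-0.6667) + (-2.5)·(-2.6667) + (4.5)·(0.3333) + (-1.5)·(-0.6667) + (0.5)·(4.3333) + (0.5)·(-0.6667)) / 5 = 12/5 = 2.4
  s[B,B] = ((-0.6667)·(-0.6667) + (-2.6667)·(-2.6667) + (0.3333)·(0.3333) + (-0.6667)·(-0.6667) + (4.3333)·(4.3333) + (-0.6667)·(-0.6667)) / 5 = 27.3333/5 = 5.4667
  Sample standard deviations s_i = √(s[i,i]):
  s(A) = √(6.3) = 2.51
  s(B) = √(5.4667) = 2.3381

Step 3 — r_{ij} = s_{ij} / (s_i · s_j):
  r[A,A] = 1 (diagonal).
  r[A,B] = 2.4 / (2.51 · 2.3381) = 2.4 / 5.8686 = 0.409
  r[B,B] = 1 (diagonal).

R is symmetric with unit diagonal. Assembling:

R = [[1, 0.409],
 [0.409, 1]]
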